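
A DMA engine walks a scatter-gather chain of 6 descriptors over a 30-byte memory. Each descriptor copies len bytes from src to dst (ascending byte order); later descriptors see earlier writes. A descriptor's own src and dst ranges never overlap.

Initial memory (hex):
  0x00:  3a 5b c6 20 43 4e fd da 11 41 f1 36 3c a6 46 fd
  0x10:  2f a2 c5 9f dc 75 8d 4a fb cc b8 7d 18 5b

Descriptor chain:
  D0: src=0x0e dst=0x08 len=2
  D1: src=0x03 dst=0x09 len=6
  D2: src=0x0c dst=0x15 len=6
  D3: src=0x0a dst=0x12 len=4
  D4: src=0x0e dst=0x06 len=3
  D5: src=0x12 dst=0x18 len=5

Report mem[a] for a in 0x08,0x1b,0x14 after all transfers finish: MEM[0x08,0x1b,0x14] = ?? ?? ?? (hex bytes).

  after D0: wrote 2B at 0x08 = 46fd
  after D1: wrote 6B at 0x09 = 20434efdda46
  after D2: wrote 6B at 0x15 = fdda46fd2fa2
  after D3: wrote 4B at 0x12 = 434efdda
  after D4: wrote 3B at 0x06 = 46fd2f
  after D5: wrote 5B at 0x18 = 434efddada
query mem[0x08]=0x2f, mem[0x1b]=0xda, mem[0x14]=0xfd

MEM[0x08,0x1b,0x14] = 2f da fd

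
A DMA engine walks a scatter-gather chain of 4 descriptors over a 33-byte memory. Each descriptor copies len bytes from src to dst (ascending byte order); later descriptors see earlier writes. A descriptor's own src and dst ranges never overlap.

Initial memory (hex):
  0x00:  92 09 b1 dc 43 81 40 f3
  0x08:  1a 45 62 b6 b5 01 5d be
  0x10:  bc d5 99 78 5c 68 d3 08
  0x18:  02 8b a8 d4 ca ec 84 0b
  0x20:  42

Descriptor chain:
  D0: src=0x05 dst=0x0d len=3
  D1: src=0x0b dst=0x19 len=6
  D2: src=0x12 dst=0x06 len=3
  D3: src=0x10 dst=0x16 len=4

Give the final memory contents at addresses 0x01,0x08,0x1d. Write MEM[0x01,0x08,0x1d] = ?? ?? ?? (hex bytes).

#0 dst[0x0d+3] := {0x81,0x40,0xf3}
#1 dst[0x19+6] := {0xb6,0xb5,0x81,0x40,0xf3,0xbc}
#2 dst[0x06+3] := {0x99,0x78,0x5c}
#3 dst[0x16+4] := {0xbc,0xd5,0x99,0x78}
query mem[0x01]=0x09, mem[0x08]=0x5c, mem[0x1d]=0xf3

MEM[0x01,0x08,0x1d] = 09 5c f3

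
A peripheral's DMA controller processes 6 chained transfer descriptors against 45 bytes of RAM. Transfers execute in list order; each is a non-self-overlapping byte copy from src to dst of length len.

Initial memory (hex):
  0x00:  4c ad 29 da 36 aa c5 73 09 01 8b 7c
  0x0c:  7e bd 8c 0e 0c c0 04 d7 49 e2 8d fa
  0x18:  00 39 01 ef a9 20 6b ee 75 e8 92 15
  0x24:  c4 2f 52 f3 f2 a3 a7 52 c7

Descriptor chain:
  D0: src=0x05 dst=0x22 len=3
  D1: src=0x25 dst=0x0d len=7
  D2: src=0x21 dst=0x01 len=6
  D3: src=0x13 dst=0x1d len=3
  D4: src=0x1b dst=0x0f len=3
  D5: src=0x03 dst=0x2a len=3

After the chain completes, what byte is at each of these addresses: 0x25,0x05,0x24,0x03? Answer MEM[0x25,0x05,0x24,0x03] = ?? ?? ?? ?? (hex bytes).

  after D0: wrote 3B at 0x22 = aac573
  after D1: wrote 7B at 0x0d = 2f52f3f2a3a752
  after D2: wrote 6B at 0x01 = e8aac5732f52
  after D3: wrote 3B at 0x1d = 5249e2
  after D4: wrote 3B at 0x0f = efa952
  after D5: wrote 3B at 0x2a = c5732f
query mem[0x25]=0x2f, mem[0x05]=0x2f, mem[0x24]=0x73, mem[0x03]=0xc5

MEM[0x25,0x05,0x24,0x03] = 2f 2f 73 c5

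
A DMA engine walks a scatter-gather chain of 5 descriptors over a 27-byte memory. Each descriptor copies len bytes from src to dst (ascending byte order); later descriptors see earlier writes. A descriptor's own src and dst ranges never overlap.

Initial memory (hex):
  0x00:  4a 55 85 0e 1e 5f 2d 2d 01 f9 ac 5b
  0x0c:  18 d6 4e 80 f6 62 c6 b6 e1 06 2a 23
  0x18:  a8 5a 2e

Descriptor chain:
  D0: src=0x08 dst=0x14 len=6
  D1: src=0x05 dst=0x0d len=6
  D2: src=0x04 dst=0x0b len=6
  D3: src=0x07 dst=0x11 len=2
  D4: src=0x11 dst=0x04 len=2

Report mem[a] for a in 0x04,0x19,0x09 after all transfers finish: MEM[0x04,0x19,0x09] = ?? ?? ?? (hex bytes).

#0 dst[0x14+6] := {0x01,0xf9,0xac,0x5b,0x18,0xd6}
#1 dst[0x0d+6] := {0x5f,0x2d,0x2d,0x01,0xf9,0xac}
#2 dst[0x0b+6] := {0x1e,0x5f,0x2d,0x2d,0x01,0xf9}
#3 dst[0x11+2] := {0x2d,0x01}
#4 dst[0x04+2] := {0x2d,0x01}
query mem[0x04]=0x2d, mem[0x19]=0xd6, mem[0x09]=0xf9

MEM[0x04,0x19,0x09] = 2d d6 f9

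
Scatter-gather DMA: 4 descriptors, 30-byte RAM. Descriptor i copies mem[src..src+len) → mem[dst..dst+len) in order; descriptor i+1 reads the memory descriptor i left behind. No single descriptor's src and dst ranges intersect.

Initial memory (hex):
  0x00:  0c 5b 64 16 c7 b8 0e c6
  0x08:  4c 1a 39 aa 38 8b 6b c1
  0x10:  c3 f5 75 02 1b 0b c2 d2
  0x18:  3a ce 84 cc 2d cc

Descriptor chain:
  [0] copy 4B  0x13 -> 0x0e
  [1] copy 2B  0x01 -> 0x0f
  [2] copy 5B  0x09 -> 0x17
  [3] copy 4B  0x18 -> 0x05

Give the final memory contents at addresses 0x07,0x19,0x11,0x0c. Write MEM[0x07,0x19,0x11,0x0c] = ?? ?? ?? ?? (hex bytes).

MEM[0x07,0x19,0x11,0x0c] = 38 aa c2 38

D0: mem[0x0e..0x11] <- [02 1b 0b c2]
D1: mem[0x0f..0x10] <- [5b 64]
D2: mem[0x17..0x1b] <- [1a 39 aa 38 8b]
D3: mem[0x05..0x08] <- [39 aa 38 8b]
query mem[0x07]=0x38, mem[0x19]=0xaa, mem[0x11]=0xc2, mem[0x0c]=0x38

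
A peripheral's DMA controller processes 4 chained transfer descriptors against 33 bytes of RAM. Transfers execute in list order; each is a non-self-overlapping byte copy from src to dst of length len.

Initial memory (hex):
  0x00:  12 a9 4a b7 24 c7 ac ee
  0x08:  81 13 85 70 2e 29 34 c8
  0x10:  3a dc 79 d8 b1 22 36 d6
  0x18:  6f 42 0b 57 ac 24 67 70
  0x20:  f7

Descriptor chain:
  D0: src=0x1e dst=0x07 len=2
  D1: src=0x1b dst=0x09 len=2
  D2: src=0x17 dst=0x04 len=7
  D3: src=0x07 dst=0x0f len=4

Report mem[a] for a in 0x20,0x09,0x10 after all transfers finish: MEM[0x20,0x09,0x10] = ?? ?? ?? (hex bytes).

MEM[0x20,0x09,0x10] = f7 ac 57

D0: mem[0x07..0x08] <- [67 70]
D1: mem[0x09..0x0a] <- [57 ac]
D2: mem[0x04..0x0a] <- [d6 6f 42 0b 57 ac 24]
D3: mem[0x0f..0x12] <- [0b 57 ac 24]
query mem[0x20]=0xf7, mem[0x09]=0xac, mem[0x10]=0x57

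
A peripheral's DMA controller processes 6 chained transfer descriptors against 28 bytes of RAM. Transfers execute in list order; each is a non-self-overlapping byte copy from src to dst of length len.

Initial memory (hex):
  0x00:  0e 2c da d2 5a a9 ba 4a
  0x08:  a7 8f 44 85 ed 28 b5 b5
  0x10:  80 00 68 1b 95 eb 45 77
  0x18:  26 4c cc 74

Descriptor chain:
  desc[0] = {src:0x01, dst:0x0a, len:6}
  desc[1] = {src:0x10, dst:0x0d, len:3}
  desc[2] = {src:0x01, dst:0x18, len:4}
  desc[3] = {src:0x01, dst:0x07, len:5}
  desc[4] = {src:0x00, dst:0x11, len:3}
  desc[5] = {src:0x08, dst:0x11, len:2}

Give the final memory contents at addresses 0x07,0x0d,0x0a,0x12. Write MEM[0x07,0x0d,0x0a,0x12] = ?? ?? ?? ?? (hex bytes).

D0: mem[0x0a..0x0f] <- [2c da d2 5a a9 ba]
D1: mem[0x0d..0x0f] <- [80 00 68]
D2: mem[0x18..0x1b] <- [2c da d2 5a]
D3: mem[0x07..0x0b] <- [2c da d2 5a a9]
D4: mem[0x11..0x13] <- [0e 2c da]
D5: mem[0x11..0x12] <- [da d2]
query mem[0x07]=0x2c, mem[0x0d]=0x80, mem[0x0a]=0x5a, mem[0x12]=0xd2

MEM[0x07,0x0d,0x0a,0x12] = 2c 80 5a d2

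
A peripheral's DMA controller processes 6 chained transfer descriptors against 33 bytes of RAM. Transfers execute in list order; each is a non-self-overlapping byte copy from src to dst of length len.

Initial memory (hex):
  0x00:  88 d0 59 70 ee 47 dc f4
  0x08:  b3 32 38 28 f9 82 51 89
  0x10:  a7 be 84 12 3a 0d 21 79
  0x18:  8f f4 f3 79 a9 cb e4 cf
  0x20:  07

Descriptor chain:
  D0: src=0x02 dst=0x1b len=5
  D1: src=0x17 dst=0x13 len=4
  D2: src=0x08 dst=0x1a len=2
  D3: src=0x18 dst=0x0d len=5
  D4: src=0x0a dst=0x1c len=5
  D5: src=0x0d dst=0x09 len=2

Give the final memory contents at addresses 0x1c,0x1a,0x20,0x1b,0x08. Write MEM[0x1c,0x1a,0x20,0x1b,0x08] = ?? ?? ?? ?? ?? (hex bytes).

MEM[0x1c,0x1a,0x20,0x1b,0x08] = 38 b3 f4 32 b3

D0: mem[0x1b..0x1f] <- [59 70 ee 47 dc]
D1: mem[0x13..0x16] <- [79 8f f4 f3]
D2: mem[0x1a..0x1b] <- [b3 32]
D3: mem[0x0d..0x11] <- [8f f4 b3 32 70]
D4: mem[0x1c..0x20] <- [38 28 f9 8f f4]
D5: mem[0x09..0x0a] <- [8f f4]
query mem[0x1c]=0x38, mem[0x1a]=0xb3, mem[0x20]=0xf4, mem[0x1b]=0x32, mem[0x08]=0xb3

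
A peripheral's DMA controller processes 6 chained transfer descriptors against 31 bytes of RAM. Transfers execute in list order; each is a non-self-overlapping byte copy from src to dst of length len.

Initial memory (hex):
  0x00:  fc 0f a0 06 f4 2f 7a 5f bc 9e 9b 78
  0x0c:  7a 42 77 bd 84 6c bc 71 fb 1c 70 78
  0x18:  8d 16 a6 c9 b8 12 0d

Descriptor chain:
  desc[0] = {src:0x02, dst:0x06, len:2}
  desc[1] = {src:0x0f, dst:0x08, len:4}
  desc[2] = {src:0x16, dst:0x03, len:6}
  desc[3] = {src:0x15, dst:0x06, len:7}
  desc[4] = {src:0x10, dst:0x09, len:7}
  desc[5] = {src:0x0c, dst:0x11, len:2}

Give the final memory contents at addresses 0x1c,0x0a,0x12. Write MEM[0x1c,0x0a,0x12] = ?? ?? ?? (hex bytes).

MEM[0x1c,0x0a,0x12] = b8 6c fb

  after D0: wrote 2B at 0x06 = a006
  after D1: wrote 4B at 0x08 = bd846cbc
  after D2: wrote 6B at 0x03 = 70788d16a6c9
  after D3: wrote 7B at 0x06 = 1c70788d16a6c9
  after D4: wrote 7B at 0x09 = 846cbc71fb1c70
  after D5: wrote 2B at 0x11 = 71fb
query mem[0x1c]=0xb8, mem[0x0a]=0x6c, mem[0x12]=0xfb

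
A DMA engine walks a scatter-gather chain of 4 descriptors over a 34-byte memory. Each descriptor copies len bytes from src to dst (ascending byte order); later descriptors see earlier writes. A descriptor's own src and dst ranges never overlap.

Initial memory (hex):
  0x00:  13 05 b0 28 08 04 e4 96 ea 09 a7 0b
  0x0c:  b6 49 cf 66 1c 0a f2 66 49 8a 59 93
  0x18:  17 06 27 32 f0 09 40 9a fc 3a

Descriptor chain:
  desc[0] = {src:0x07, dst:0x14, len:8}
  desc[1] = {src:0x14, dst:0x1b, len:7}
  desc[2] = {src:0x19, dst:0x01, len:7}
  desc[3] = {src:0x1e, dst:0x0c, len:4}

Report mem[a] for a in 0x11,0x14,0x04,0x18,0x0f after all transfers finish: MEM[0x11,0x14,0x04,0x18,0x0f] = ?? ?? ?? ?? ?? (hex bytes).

MEM[0x11,0x14,0x04,0x18,0x0f] = 0a 96 ea 0b 49

D0: mem[0x14..0x1b] <- [96 ea 09 a7 0b b6 49 cf]
D1: mem[0x1b..0x21] <- [96 ea 09 a7 0b b6 49]
D2: mem[0x01..0x07] <- [b6 49 96 ea 09 a7 0b]
D3: mem[0x0c..0x0f] <- [a7 0b b6 49]
query mem[0x11]=0x0a, mem[0x14]=0x96, mem[0x04]=0xea, mem[0x18]=0x0b, mem[0x0f]=0x49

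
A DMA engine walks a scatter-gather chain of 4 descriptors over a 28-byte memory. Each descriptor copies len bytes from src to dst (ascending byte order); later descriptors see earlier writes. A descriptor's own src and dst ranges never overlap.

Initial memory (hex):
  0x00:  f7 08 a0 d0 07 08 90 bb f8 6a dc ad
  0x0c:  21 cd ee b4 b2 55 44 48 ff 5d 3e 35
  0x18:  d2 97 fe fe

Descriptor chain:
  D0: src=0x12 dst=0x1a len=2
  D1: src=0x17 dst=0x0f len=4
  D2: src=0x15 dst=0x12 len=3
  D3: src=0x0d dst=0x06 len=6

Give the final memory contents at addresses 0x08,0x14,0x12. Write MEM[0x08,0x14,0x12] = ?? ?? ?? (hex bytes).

MEM[0x08,0x14,0x12] = 35 35 5d

D0: mem[0x1a..0x1b] <- [44 48]
D1: mem[0x0f..0x12] <- [35 d2 97 44]
D2: mem[0x12..0x14] <- [5d 3e 35]
D3: mem[0x06..0x0b] <- [cd ee 35 d2 97 5d]
query mem[0x08]=0x35, mem[0x14]=0x35, mem[0x12]=0x5d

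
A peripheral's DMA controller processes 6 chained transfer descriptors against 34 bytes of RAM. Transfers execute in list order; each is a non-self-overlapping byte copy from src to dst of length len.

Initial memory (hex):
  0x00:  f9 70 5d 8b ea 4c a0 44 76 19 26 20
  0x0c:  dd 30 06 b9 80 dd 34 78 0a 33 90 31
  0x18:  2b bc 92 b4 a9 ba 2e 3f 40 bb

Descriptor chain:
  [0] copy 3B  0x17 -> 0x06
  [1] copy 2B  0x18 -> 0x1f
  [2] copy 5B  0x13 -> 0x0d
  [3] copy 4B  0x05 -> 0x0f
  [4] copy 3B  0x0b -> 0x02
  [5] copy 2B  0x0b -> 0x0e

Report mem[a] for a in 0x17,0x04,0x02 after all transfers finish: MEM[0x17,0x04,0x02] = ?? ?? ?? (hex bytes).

#0 dst[0x06+3] := {0x31,0x2b,0xbc}
#1 dst[0x1f+2] := {0x2b,0xbc}
#2 dst[0x0d+5] := {0x78,0x0a,0x33,0x90,0x31}
#3 dst[0x0f+4] := {0x4c,0x31,0x2b,0xbc}
#4 dst[0x02+3] := {0x20,0xdd,0x78}
#5 dst[0x0e+2] := {0x20,0xdd}
query mem[0x17]=0x31, mem[0x04]=0x78, mem[0x02]=0x20

MEM[0x17,0x04,0x02] = 31 78 20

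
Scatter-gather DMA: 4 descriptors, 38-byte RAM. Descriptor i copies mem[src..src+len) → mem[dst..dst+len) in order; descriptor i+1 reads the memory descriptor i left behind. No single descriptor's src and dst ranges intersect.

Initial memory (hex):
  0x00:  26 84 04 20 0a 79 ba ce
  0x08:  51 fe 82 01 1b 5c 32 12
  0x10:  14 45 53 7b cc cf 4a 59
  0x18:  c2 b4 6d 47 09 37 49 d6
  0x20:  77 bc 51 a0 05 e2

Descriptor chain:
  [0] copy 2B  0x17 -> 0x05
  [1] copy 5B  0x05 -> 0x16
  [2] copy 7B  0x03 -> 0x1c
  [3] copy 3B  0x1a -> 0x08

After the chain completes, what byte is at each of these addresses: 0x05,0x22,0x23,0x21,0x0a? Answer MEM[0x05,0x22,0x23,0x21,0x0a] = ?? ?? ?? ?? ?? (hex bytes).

  after D0: wrote 2B at 0x05 = 59c2
  after D1: wrote 5B at 0x16 = 59c2ce51fe
  after D2: wrote 7B at 0x1c = 200a59c2ce51fe
  after D3: wrote 3B at 0x08 = fe4720
query mem[0x05]=0x59, mem[0x22]=0xfe, mem[0x23]=0xa0, mem[0x21]=0x51, mem[0x0a]=0x20

MEM[0x05,0x22,0x23,0x21,0x0a] = 59 fe a0 51 20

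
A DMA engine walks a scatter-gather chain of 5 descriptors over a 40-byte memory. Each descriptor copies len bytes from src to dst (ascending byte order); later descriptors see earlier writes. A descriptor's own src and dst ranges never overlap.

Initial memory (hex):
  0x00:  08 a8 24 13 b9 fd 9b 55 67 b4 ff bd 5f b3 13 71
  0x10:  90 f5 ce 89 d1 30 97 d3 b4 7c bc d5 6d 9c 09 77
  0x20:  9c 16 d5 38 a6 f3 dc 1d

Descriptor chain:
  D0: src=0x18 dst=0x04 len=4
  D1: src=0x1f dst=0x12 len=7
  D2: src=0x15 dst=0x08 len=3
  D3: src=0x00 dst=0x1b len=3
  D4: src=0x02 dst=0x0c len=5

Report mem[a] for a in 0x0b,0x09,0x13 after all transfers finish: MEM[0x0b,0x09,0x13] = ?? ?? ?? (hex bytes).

MEM[0x0b,0x09,0x13] = bd 38 9c

  after D0: wrote 4B at 0x04 = b47cbcd5
  after D1: wrote 7B at 0x12 = 779c16d538a6f3
  after D2: wrote 3B at 0x08 = d538a6
  after D3: wrote 3B at 0x1b = 08a824
  after D4: wrote 5B at 0x0c = 2413b47cbc
query mem[0x0b]=0xbd, mem[0x09]=0x38, mem[0x13]=0x9c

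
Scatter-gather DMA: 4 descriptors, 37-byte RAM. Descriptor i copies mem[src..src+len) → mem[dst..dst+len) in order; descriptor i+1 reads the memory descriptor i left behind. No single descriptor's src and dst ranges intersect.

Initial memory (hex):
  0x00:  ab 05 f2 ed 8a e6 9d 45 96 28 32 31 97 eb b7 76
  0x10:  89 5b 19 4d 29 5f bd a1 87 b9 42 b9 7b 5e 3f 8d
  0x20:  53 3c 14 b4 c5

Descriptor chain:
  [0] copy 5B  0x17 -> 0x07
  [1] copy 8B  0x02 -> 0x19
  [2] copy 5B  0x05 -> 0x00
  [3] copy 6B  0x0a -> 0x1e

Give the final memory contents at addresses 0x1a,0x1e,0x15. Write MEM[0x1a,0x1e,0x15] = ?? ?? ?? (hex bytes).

MEM[0x1a,0x1e,0x15] = ed 42 5f

#0 dst[0x07+5] := {0xa1,0x87,0xb9,0x42,0xb9}
#1 dst[0x19+8] := {0xf2,0xed,0x8a,0xe6,0x9d,0xa1,0x87,0xb9}
#2 dst[0x00+5] := {0xe6,0x9d,0xa1,0x87,0xb9}
#3 dst[0x1e+6] := {0x42,0xb9,0x97,0xeb,0xb7,0x76}
query mem[0x1a]=0xed, mem[0x1e]=0x42, mem[0x15]=0x5f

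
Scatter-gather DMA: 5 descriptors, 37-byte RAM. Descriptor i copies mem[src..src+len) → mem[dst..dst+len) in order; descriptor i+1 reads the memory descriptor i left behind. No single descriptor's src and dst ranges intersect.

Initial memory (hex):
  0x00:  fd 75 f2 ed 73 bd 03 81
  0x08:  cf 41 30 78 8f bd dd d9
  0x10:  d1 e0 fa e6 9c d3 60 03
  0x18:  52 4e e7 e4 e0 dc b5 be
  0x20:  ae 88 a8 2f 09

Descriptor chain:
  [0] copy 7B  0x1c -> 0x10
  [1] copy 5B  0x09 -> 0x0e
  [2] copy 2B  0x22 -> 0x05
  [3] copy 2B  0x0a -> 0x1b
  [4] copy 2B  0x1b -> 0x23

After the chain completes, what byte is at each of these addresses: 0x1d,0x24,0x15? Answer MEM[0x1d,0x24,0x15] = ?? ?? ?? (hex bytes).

MEM[0x1d,0x24,0x15] = dc 78 88

#0 dst[0x10+7] := {0xe0,0xdc,0xb5,0xbe,0xae,0x88,0xa8}
#1 dst[0x0e+5] := {0x41,0x30,0x78,0x8f,0xbd}
#2 dst[0x05+2] := {0xa8,0x2f}
#3 dst[0x1b+2] := {0x30,0x78}
#4 dst[0x23+2] := {0x30,0x78}
query mem[0x1d]=0xdc, mem[0x24]=0x78, mem[0x15]=0x88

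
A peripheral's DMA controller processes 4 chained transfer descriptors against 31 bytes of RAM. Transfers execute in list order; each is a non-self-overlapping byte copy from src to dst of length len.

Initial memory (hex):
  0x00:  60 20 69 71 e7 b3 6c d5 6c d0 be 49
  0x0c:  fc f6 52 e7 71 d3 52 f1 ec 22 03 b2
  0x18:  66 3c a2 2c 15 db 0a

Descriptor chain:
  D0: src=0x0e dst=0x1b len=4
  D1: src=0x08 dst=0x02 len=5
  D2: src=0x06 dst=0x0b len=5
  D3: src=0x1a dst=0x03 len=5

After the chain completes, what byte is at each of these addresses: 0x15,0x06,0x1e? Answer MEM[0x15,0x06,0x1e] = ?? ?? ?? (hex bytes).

#0 dst[0x1b+4] := {0x52,0xe7,0x71,0xd3}
#1 dst[0x02+5] := {0x6c,0xd0,0xbe,0x49,0xfc}
#2 dst[0x0b+5] := {0xfc,0xd5,0x6c,0xd0,0xbe}
#3 dst[0x03+5] := {0xa2,0x52,0xe7,0x71,0xd3}
query mem[0x15]=0x22, mem[0x06]=0x71, mem[0x1e]=0xd3

MEM[0x15,0x06,0x1e] = 22 71 d3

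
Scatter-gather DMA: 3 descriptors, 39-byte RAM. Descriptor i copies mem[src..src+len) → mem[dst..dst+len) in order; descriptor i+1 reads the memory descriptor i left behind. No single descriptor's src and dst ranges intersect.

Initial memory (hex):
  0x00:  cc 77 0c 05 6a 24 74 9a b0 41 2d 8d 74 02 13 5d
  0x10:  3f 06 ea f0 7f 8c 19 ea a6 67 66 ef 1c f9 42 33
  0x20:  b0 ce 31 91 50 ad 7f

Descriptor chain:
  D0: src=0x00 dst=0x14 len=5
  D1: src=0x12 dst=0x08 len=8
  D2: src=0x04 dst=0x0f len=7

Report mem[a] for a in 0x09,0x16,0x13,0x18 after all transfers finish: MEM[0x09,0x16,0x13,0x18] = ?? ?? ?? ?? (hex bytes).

MEM[0x09,0x16,0x13,0x18] = f0 0c ea 6a

  after D0: wrote 5B at 0x14 = cc770c056a
  after D1: wrote 8B at 0x08 = eaf0cc770c056a67
  after D2: wrote 7B at 0x0f = 6a24749aeaf0cc
query mem[0x09]=0xf0, mem[0x16]=0x0c, mem[0x13]=0xea, mem[0x18]=0x6a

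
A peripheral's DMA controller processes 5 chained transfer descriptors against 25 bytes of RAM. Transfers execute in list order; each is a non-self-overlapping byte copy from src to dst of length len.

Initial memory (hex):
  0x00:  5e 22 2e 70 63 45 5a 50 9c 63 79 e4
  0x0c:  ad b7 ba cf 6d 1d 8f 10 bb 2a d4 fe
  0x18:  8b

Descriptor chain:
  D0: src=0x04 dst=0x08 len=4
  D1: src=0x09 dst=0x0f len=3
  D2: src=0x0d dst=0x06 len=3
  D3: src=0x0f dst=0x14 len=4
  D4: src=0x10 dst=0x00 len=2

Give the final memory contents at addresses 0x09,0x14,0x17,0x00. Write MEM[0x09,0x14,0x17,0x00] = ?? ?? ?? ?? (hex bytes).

#0 dst[0x08+4] := {0x63,0x45,0x5a,0x50}
#1 dst[0x0f+3] := {0x45,0x5a,0x50}
#2 dst[0x06+3] := {0xb7,0xba,0x45}
#3 dst[0x14+4] := {0x45,0x5a,0x50,0x8f}
#4 dst[0x00+2] := {0x5a,0x50}
query mem[0x09]=0x45, mem[0x14]=0x45, mem[0x17]=0x8f, mem[0x00]=0x5a

MEM[0x09,0x14,0x17,0x00] = 45 45 8f 5a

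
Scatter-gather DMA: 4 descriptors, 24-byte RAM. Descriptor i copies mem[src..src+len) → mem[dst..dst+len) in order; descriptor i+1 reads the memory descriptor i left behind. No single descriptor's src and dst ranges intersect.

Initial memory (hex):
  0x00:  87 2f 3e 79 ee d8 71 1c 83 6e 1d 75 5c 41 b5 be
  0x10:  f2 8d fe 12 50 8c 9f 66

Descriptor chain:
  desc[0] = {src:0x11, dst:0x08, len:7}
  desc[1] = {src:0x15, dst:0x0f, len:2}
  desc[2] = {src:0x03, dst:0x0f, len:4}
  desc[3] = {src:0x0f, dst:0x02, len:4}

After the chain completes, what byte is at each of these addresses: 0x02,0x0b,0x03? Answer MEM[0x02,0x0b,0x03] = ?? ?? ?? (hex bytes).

MEM[0x02,0x0b,0x03] = 79 50 ee

#0 dst[0x08+7] := {0x8d,0xfe,0x12,0x50,0x8c,0x9f,0x66}
#1 dst[0x0f+2] := {0x8c,0x9f}
#2 dst[0x0f+4] := {0x79,0xee,0xd8,0x71}
#3 dst[0x02+4] := {0x79,0xee,0xd8,0x71}
query mem[0x02]=0x79, mem[0x0b]=0x50, mem[0x03]=0xee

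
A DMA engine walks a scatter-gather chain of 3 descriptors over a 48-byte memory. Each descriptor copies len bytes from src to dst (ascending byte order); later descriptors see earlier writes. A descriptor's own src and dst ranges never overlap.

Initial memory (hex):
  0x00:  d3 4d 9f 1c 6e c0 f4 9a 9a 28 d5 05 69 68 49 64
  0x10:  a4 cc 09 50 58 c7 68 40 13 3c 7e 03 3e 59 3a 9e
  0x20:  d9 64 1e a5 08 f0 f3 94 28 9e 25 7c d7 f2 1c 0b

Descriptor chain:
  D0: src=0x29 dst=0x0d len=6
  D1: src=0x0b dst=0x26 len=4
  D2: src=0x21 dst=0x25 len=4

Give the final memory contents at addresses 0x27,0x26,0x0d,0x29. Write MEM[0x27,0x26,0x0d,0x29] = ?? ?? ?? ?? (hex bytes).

[0] 0x29->0x0d len=6 : 9e 25 7c d7 f2 1c
[1] 0x0b->0x26 len=4 : 05 69 9e 25
[2] 0x21->0x25 len=4 : 64 1e a5 08
query mem[0x27]=0xa5, mem[0x26]=0x1e, mem[0x0d]=0x9e, mem[0x29]=0x25

MEM[0x27,0x26,0x0d,0x29] = a5 1e 9e 25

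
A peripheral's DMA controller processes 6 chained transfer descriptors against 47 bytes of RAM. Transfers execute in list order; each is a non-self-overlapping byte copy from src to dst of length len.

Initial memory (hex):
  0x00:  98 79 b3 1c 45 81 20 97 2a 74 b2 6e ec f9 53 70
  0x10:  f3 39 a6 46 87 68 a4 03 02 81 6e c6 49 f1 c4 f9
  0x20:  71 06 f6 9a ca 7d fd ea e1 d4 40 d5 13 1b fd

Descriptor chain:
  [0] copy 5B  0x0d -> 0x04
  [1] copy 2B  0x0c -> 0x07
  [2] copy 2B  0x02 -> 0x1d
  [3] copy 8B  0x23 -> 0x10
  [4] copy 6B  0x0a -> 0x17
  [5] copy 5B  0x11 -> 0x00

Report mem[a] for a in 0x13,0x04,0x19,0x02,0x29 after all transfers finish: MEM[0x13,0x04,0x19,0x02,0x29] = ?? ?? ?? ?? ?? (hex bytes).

[0] 0x0d->0x04 len=5 : f9 53 70 f3 39
[1] 0x0c->0x07 len=2 : ec f9
[2] 0x02->0x1d len=2 : b3 1c
[3] 0x23->0x10 len=8 : 9a ca 7d fd ea e1 d4 40
[4] 0x0a->0x17 len=6 : b2 6e ec f9 53 70
[5] 0x11->0x00 len=5 : ca 7d fd ea e1
query mem[0x13]=0xfd, mem[0x04]=0xe1, mem[0x19]=0xec, mem[0x02]=0xfd, mem[0x29]=0xd4

MEM[0x13,0x04,0x19,0x02,0x29] = fd e1 ec fd d4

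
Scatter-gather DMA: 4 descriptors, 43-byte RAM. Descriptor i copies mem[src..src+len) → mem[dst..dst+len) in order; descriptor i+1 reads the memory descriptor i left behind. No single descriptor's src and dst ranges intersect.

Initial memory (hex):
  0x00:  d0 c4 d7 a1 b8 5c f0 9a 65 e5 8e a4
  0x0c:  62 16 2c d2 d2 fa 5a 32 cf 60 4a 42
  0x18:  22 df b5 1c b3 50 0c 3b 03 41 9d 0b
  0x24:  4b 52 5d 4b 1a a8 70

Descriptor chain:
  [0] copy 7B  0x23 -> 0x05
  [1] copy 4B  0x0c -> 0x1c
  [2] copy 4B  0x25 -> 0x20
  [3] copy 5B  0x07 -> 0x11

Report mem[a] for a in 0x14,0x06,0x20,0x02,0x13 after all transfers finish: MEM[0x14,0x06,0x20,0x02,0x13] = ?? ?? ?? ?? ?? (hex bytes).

MEM[0x14,0x06,0x20,0x02,0x13] = 1a 4b 52 d7 4b

#0 dst[0x05+7] := {0x0b,0x4b,0x52,0x5d,0x4b,0x1a,0xa8}
#1 dst[0x1c+4] := {0x62,0x16,0x2c,0xd2}
#2 dst[0x20+4] := {0x52,0x5d,0x4b,0x1a}
#3 dst[0x11+5] := {0x52,0x5d,0x4b,0x1a,0xa8}
query mem[0x14]=0x1a, mem[0x06]=0x4b, mem[0x20]=0x52, mem[0x02]=0xd7, mem[0x13]=0x4b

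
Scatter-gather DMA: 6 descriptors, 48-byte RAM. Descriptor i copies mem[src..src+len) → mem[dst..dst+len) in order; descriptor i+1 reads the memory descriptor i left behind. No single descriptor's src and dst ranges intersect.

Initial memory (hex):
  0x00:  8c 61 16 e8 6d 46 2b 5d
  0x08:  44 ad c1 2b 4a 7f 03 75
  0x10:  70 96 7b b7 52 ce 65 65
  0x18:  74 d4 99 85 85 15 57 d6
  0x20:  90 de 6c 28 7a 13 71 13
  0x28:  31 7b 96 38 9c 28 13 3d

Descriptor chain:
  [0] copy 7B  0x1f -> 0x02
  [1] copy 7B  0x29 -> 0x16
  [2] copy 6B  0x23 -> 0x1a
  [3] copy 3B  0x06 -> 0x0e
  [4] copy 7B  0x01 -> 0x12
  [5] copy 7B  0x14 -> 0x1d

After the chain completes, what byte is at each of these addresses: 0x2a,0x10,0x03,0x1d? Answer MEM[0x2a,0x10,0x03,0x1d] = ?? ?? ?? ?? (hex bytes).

#0 dst[0x02+7] := {0xd6,0x90,0xde,0x6c,0x28,0x7a,0x13}
#1 dst[0x16+7] := {0x7b,0x96,0x38,0x9c,0x28,0x13,0x3d}
#2 dst[0x1a+6] := {0x28,0x7a,0x13,0x71,0x13,0x31}
#3 dst[0x0e+3] := {0x28,0x7a,0x13}
#4 dst[0x12+7] := {0x61,0xd6,0x90,0xde,0x6c,0x28,0x7a}
#5 dst[0x1d+7] := {0x90,0xde,0x6c,0x28,0x7a,0x9c,0x28}
query mem[0x2a]=0x96, mem[0x10]=0x13, mem[0x03]=0x90, mem[0x1d]=0x90

MEM[0x2a,0x10,0x03,0x1d] = 96 13 90 90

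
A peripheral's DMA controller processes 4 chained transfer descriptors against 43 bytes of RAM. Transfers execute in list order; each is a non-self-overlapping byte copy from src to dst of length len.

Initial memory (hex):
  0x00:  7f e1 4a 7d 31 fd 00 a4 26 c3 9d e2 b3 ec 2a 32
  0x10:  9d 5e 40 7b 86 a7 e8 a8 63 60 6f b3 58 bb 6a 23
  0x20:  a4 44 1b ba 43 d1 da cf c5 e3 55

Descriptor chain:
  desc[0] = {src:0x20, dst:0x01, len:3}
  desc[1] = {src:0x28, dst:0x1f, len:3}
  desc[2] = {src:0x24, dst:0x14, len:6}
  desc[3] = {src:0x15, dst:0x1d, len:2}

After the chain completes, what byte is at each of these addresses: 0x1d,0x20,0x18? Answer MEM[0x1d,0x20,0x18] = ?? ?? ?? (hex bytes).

#0 dst[0x01+3] := {0xa4,0x44,0x1b}
#1 dst[0x1f+3] := {0xc5,0xe3,0x55}
#2 dst[0x14+6] := {0x43,0xd1,0xda,0xcf,0xc5,0xe3}
#3 dst[0x1d+2] := {0xd1,0xda}
query mem[0x1d]=0xd1, mem[0x20]=0xe3, mem[0x18]=0xc5

MEM[0x1d,0x20,0x18] = d1 e3 c5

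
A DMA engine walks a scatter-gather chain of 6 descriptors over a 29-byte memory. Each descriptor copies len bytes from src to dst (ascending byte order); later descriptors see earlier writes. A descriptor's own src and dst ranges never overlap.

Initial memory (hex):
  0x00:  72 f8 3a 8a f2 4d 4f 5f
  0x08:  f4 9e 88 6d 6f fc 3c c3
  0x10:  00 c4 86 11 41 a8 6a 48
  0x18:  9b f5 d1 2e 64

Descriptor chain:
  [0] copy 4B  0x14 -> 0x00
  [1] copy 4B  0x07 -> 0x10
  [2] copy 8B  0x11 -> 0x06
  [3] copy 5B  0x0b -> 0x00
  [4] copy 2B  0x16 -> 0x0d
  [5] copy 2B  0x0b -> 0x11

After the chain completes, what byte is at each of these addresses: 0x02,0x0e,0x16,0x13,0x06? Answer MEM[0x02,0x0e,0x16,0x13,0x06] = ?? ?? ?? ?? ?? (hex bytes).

[0] 0x14->0x00 len=4 : 41 a8 6a 48
[1] 0x07->0x10 len=4 : 5f f4 9e 88
[2] 0x11->0x06 len=8 : f4 9e 88 41 a8 6a 48 9b
[3] 0x0b->0x00 len=5 : 6a 48 9b 3c c3
[4] 0x16->0x0d len=2 : 6a 48
[5] 0x0b->0x11 len=2 : 6a 48
query mem[0x02]=0x9b, mem[0x0e]=0x48, mem[0x16]=0x6a, mem[0x13]=0x88, mem[0x06]=0xf4

MEM[0x02,0x0e,0x16,0x13,0x06] = 9b 48 6a 88 f4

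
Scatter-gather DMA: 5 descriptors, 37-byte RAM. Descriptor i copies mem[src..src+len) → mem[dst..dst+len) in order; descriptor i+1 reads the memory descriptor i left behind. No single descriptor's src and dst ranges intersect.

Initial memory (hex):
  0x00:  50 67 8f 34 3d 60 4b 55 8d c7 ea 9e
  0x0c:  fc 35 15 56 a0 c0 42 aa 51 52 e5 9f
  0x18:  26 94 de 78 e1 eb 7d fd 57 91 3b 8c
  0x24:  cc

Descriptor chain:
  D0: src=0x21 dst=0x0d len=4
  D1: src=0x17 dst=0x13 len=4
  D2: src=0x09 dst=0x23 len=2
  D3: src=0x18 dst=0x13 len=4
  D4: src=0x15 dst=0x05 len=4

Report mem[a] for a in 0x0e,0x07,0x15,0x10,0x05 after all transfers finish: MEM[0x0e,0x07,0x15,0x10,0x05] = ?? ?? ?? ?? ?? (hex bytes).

MEM[0x0e,0x07,0x15,0x10,0x05] = 3b 9f de cc de

[0] 0x21->0x0d len=4 : 91 3b 8c cc
[1] 0x17->0x13 len=4 : 9f 26 94 de
[2] 0x09->0x23 len=2 : c7 ea
[3] 0x18->0x13 len=4 : 26 94 de 78
[4] 0x15->0x05 len=4 : de 78 9f 26
query mem[0x0e]=0x3b, mem[0x07]=0x9f, mem[0x15]=0xde, mem[0x10]=0xcc, mem[0x05]=0xde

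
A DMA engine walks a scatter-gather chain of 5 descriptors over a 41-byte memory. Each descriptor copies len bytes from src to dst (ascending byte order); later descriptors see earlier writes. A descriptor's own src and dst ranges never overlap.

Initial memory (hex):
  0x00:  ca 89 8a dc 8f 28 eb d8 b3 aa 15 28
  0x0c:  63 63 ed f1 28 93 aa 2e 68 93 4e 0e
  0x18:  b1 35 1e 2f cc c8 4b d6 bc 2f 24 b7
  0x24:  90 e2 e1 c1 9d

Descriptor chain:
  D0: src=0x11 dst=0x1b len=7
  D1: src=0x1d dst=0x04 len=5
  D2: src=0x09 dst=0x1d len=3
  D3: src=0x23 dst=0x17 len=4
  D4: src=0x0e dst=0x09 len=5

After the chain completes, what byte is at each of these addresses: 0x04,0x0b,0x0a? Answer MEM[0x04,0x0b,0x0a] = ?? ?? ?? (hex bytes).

D0: mem[0x1b..0x21] <- [93 aa 2e 68 93 4e 0e]
D1: mem[0x04..0x08] <- [2e 68 93 4e 0e]
D2: mem[0x1d..0x1f] <- [aa 15 28]
D3: mem[0x17..0x1a] <- [b7 90 e2 e1]
D4: mem[0x09..0x0d] <- [ed f1 28 93 aa]
query mem[0x04]=0x2e, mem[0x0b]=0x28, mem[0x0a]=0xf1

MEM[0x04,0x0b,0x0a] = 2e 28 f1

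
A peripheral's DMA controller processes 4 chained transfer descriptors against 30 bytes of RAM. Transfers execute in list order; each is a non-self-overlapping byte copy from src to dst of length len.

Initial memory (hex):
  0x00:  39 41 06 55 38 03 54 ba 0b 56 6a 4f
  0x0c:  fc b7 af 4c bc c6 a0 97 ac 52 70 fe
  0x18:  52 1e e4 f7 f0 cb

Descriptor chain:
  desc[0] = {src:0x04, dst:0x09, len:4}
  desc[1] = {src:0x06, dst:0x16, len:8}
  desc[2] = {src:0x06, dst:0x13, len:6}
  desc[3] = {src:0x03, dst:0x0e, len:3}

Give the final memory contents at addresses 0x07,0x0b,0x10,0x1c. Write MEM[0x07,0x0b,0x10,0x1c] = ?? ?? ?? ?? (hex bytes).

MEM[0x07,0x0b,0x10,0x1c] = ba 54 03 ba

#0 dst[0x09+4] := {0x38,0x03,0x54,0xba}
#1 dst[0x16+8] := {0x54,0xba,0x0b,0x38,0x03,0x54,0xba,0xb7}
#2 dst[0x13+6] := {0x54,0xba,0x0b,0x38,0x03,0x54}
#3 dst[0x0e+3] := {0x55,0x38,0x03}
query mem[0x07]=0xba, mem[0x0b]=0x54, mem[0x10]=0x03, mem[0x1c]=0xba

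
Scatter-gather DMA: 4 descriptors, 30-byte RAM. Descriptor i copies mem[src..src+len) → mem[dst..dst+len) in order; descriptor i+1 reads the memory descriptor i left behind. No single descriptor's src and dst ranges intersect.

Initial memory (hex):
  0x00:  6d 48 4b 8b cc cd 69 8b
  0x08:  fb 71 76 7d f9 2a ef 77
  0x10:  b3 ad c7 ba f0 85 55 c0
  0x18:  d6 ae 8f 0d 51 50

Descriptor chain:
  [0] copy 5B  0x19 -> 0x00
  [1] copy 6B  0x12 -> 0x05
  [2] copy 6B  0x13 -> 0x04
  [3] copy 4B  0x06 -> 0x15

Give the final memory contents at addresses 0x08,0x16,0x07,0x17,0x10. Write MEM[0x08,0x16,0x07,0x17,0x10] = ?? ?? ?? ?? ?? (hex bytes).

D0: mem[0x00..0x04] <- [ae 8f 0d 51 50]
D1: mem[0x05..0x0a] <- [c7 ba f0 85 55 c0]
D2: mem[0x04..0x09] <- [ba f0 85 55 c0 d6]
D3: mem[0x15..0x18] <- [85 55 c0 d6]
query mem[0x08]=0xc0, mem[0x16]=0x55, mem[0x07]=0x55, mem[0x17]=0xc0, mem[0x10]=0xb3

MEM[0x08,0x16,0x07,0x17,0x10] = c0 55 55 c0 b3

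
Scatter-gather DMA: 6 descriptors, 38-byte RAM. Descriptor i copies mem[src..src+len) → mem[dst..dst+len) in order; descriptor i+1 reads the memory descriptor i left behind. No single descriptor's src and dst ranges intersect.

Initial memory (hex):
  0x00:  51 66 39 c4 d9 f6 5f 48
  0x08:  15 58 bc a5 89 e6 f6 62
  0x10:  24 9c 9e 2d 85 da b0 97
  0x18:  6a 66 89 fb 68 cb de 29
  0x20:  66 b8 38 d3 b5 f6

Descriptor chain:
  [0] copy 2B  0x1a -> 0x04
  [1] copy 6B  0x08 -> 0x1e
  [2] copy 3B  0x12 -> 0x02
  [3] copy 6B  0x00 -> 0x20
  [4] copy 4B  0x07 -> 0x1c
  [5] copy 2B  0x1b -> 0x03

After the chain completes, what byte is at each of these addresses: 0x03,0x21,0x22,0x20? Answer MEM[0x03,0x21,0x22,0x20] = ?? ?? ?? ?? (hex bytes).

[0] 0x1a->0x04 len=2 : 89 fb
[1] 0x08->0x1e len=6 : 15 58 bc a5 89 e6
[2] 0x12->0x02 len=3 : 9e 2d 85
[3] 0x00->0x20 len=6 : 51 66 9e 2d 85 fb
[4] 0x07->0x1c len=4 : 48 15 58 bc
[5] 0x1b->0x03 len=2 : fb 48
query mem[0x03]=0xfb, mem[0x21]=0x66, mem[0x22]=0x9e, mem[0x20]=0x51

MEM[0x03,0x21,0x22,0x20] = fb 66 9e 51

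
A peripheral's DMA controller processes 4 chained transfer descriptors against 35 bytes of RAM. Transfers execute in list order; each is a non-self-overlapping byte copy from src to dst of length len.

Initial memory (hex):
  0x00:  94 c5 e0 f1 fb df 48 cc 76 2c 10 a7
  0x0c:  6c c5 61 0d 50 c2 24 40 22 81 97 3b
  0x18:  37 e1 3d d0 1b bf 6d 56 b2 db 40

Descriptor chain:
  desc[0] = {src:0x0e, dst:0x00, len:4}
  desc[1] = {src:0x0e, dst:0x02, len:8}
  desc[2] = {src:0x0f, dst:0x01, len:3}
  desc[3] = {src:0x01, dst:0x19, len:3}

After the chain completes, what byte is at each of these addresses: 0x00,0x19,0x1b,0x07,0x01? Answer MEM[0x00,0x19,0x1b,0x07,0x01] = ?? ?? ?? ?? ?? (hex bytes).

MEM[0x00,0x19,0x1b,0x07,0x01] = 61 0d c2 40 0d

[0] 0x0e->0x00 len=4 : 61 0d 50 c2
[1] 0x0e->0x02 len=8 : 61 0d 50 c2 24 40 22 81
[2] 0x0f->0x01 len=3 : 0d 50 c2
[3] 0x01->0x19 len=3 : 0d 50 c2
query mem[0x00]=0x61, mem[0x19]=0x0d, mem[0x1b]=0xc2, mem[0x07]=0x40, mem[0x01]=0x0d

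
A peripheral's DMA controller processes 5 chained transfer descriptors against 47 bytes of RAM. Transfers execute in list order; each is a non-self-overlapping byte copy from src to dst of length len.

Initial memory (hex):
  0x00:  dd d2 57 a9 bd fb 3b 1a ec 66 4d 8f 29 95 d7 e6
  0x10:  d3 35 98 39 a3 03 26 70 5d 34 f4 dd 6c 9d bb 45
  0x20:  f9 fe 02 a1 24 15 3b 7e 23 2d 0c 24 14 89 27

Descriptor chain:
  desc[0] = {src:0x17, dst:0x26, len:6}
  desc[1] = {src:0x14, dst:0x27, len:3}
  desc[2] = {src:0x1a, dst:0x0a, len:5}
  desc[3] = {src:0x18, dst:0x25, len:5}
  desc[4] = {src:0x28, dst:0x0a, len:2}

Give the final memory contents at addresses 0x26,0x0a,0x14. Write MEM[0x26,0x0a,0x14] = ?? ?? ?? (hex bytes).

MEM[0x26,0x0a,0x14] = 34 dd a3

  after D0: wrote 6B at 0x26 = 705d34f4dd6c
  after D1: wrote 3B at 0x27 = a30326
  after D2: wrote 5B at 0x0a = f4dd6c9dbb
  after D3: wrote 5B at 0x25 = 5d34f4dd6c
  after D4: wrote 2B at 0x0a = dd6c
query mem[0x26]=0x34, mem[0x0a]=0xdd, mem[0x14]=0xa3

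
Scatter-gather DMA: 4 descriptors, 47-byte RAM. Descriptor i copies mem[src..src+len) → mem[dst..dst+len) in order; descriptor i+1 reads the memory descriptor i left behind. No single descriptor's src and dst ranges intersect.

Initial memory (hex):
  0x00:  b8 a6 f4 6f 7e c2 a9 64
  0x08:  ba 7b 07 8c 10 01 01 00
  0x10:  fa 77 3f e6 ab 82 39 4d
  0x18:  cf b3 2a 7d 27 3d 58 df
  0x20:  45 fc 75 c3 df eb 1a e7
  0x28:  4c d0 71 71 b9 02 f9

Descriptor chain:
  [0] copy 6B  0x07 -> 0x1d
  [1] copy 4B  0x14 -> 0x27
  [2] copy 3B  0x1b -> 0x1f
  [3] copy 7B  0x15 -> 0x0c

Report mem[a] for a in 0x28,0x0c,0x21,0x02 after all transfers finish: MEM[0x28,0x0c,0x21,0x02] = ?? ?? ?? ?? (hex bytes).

MEM[0x28,0x0c,0x21,0x02] = 82 82 64 f4

D0: mem[0x1d..0x22] <- [64 ba 7b 07 8c 10]
D1: mem[0x27..0x2a] <- [ab 82 39 4d]
D2: mem[0x1f..0x21] <- [7d 27 64]
D3: mem[0x0c..0x12] <- [82 39 4d cf b3 2a 7d]
query mem[0x28]=0x82, mem[0x0c]=0x82, mem[0x21]=0x64, mem[0x02]=0xf4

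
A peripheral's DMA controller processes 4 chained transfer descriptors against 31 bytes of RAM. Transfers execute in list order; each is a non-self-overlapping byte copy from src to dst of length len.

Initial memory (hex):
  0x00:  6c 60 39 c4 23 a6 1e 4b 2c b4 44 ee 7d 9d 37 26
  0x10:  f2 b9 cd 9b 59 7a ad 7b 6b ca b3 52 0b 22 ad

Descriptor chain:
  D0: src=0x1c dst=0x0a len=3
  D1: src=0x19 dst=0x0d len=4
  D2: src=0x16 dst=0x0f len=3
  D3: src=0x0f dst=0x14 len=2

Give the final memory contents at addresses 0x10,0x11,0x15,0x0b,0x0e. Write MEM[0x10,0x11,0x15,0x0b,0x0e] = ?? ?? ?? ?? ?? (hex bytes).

MEM[0x10,0x11,0x15,0x0b,0x0e] = 7b 6b 7b 22 b3

D0: mem[0x0a..0x0c] <- [0b 22 ad]
D1: mem[0x0d..0x10] <- [ca b3 52 0b]
D2: mem[0x0f..0x11] <- [ad 7b 6b]
D3: mem[0x14..0x15] <- [ad 7b]
query mem[0x10]=0x7b, mem[0x11]=0x6b, mem[0x15]=0x7b, mem[0x0b]=0x22, mem[0x0e]=0xb3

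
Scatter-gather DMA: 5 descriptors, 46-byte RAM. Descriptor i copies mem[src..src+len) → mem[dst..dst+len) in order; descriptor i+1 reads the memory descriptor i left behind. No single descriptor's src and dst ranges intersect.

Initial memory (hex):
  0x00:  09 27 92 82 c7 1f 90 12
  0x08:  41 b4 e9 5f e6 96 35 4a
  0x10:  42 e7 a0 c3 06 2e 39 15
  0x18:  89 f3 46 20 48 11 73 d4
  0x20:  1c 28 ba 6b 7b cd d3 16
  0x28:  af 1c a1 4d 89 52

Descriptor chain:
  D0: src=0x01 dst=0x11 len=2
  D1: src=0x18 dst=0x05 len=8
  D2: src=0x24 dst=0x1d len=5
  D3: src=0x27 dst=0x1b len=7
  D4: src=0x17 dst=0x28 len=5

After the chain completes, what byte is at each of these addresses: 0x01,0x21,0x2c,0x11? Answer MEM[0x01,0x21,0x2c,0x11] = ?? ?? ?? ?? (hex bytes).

  after D0: wrote 2B at 0x11 = 2792
  after D1: wrote 8B at 0x05 = 89f34620481173d4
  after D2: wrote 5B at 0x1d = 7bcdd316af
  after D3: wrote 7B at 0x1b = 16af1ca14d8952
  after D4: wrote 5B at 0x28 = 1589f34616
query mem[0x01]=0x27, mem[0x21]=0x52, mem[0x2c]=0x16, mem[0x11]=0x27

MEM[0x01,0x21,0x2c,0x11] = 27 52 16 27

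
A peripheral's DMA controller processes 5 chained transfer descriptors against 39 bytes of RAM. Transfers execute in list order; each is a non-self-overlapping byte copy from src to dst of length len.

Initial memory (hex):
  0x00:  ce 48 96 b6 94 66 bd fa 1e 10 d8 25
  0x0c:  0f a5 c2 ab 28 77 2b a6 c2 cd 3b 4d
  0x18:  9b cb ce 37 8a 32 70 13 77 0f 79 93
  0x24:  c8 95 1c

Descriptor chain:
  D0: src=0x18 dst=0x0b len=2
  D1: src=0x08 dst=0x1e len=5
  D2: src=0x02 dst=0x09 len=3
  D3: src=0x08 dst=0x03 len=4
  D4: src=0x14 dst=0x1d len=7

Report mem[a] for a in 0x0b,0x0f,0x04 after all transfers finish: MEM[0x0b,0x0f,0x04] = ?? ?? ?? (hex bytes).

#0 dst[0x0b+2] := {0x9b,0xcb}
#1 dst[0x1e+5] := {0x1e,0x10,0xd8,0x9b,0xcb}
#2 dst[0x09+3] := {0x96,0xb6,0x94}
#3 dst[0x03+4] := {0x1e,0x96,0xb6,0x94}
#4 dst[0x1d+7] := {0xc2,0xcd,0x3b,0x4d,0x9b,0xcb,0xce}
query mem[0x0b]=0x94, mem[0x0f]=0xab, mem[0x04]=0x96

MEM[0x0b,0x0f,0x04] = 94 ab 96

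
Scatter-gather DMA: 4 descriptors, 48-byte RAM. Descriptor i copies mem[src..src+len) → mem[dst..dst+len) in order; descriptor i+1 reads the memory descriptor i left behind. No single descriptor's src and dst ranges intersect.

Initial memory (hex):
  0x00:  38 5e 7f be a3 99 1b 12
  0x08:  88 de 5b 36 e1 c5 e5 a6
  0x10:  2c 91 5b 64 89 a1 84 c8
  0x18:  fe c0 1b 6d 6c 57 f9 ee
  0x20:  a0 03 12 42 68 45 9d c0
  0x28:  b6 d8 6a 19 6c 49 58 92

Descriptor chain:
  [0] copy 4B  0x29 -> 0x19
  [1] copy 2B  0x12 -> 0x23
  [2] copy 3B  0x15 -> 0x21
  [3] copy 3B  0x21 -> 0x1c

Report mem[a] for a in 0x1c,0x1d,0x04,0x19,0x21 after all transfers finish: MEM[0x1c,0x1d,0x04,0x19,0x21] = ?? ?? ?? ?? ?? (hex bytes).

MEM[0x1c,0x1d,0x04,0x19,0x21] = a1 84 a3 d8 a1

D0: mem[0x19..0x1c] <- [d8 6a 19 6c]
D1: mem[0x23..0x24] <- [5b 64]
D2: mem[0x21..0x23] <- [a1 84 c8]
D3: mem[0x1c..0x1e] <- [a1 84 c8]
query mem[0x1c]=0xa1, mem[0x1d]=0x84, mem[0x04]=0xa3, mem[0x19]=0xd8, mem[0x21]=0xa1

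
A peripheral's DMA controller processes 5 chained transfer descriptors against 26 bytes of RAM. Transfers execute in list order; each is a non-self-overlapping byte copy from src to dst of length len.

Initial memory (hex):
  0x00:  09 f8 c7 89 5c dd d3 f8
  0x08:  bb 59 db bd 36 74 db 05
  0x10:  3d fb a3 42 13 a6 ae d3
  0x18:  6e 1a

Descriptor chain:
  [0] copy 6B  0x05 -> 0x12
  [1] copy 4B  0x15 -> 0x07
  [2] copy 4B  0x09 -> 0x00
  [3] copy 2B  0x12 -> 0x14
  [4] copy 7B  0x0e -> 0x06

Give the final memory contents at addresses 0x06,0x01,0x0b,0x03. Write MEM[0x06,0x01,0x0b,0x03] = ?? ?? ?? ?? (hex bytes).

D0: mem[0x12..0x17] <- [dd d3 f8 bb 59 db]
D1: mem[0x07..0x0a] <- [bb 59 db 6e]
D2: mem[0x00..0x03] <- [db 6e bd 36]
D3: mem[0x14..0x15] <- [dd d3]
D4: mem[0x06..0x0c] <- [db 05 3d fb dd d3 dd]
query mem[0x06]=0xdb, mem[0x01]=0x6e, mem[0x0b]=0xd3, mem[0x03]=0x36

MEM[0x06,0x01,0x0b,0x03] = db 6e d3 36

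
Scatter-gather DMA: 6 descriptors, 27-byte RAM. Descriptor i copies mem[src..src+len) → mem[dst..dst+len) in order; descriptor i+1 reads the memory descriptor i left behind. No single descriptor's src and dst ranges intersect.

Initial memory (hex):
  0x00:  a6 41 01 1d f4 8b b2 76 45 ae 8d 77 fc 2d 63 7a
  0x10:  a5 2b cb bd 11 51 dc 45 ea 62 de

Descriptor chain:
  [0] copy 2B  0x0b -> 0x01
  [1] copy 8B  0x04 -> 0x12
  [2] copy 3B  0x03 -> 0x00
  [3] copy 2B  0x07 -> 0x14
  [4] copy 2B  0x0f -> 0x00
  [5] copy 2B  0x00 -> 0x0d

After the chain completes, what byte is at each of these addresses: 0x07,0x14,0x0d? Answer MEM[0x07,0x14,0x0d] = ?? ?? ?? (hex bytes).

#0 dst[0x01+2] := {0x77,0xfc}
#1 dst[0x12+8] := {0xf4,0x8b,0xb2,0x76,0x45,0xae,0x8d,0x77}
#2 dst[0x00+3] := {0x1d,0xf4,0x8b}
#3 dst[0x14+2] := {0x76,0x45}
#4 dst[0x00+2] := {0x7a,0xa5}
#5 dst[0x0d+2] := {0x7a,0xa5}
query mem[0x07]=0x76, mem[0x14]=0x76, mem[0x0d]=0x7a

MEM[0x07,0x14,0x0d] = 76 76 7a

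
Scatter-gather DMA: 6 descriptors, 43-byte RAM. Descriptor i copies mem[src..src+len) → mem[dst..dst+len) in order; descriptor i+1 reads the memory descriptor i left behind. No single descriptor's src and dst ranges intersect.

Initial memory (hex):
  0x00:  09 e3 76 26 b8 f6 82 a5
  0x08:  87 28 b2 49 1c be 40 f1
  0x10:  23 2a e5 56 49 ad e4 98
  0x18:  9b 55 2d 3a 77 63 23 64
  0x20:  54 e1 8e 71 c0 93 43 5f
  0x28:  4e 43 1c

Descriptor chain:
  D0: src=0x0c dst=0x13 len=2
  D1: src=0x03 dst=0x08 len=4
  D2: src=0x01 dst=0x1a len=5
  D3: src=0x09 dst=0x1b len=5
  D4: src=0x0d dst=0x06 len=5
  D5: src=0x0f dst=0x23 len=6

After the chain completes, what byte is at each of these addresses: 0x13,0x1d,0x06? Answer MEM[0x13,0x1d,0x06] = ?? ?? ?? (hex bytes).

D0: mem[0x13..0x14] <- [1c be]
D1: mem[0x08..0x0b] <- [26 b8 f6 82]
D2: mem[0x1a..0x1e] <- [e3 76 26 b8 f6]
D3: mem[0x1b..0x1f] <- [b8 f6 82 1c be]
D4: mem[0x06..0x0a] <- [be 40 f1 23 2a]
D5: mem[0x23..0x28] <- [f1 23 2a e5 1c be]
query mem[0x13]=0x1c, mem[0x1d]=0x82, mem[0x06]=0xbe

MEM[0x13,0x1d,0x06] = 1c 82 be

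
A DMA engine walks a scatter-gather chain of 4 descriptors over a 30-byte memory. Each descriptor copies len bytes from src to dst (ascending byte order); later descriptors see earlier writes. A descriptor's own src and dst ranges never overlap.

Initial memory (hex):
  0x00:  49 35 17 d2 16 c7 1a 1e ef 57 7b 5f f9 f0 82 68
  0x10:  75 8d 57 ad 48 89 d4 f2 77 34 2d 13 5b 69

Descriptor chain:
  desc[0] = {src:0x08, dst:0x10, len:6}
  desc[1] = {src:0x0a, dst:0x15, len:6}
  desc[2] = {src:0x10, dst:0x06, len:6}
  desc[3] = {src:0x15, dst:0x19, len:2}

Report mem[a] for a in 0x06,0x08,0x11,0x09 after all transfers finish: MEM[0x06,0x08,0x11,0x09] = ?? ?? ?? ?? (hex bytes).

  after D0: wrote 6B at 0x10 = ef577b5ff9f0
  after D1: wrote 6B at 0x15 = 7b5ff9f08268
  after D2: wrote 6B at 0x06 = ef577b5ff97b
  after D3: wrote 2B at 0x19 = 7b5f
query mem[0x06]=0xef, mem[0x08]=0x7b, mem[0x11]=0x57, mem[0x09]=0x5f

MEM[0x06,0x08,0x11,0x09] = ef 7b 57 5f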